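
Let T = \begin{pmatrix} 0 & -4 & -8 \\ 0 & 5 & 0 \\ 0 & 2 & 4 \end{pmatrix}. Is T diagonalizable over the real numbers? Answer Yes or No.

Characteristic polynomial: p(λ) = λ^3 - 9λ^2 + 20λ = λ(λ - 5)(λ - 4).
All 3 eigenvalues are distinct, so T is diagonalizable.

Yes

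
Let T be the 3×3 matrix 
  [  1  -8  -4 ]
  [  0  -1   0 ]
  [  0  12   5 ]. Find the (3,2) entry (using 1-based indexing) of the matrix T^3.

Characteristic polynomial: λ^3 - 5λ^2 - λ + 5 = (λ - 5)(λ - 1)(λ + 1), so the eigenvalues are -1, 1, 5.
λ=1: eigenvector (1, 0, 0).
λ=-1: eigenvector (0, 1, -2).
λ=5: eigenvector (-1, 0, 1).
P = [[1, 0, -1], [0, 1, 0], [0, -2, 1]], D = diag(1, -1, 5), P⁻¹ = [[1, 2, 1], [0, 1, 0], [0, 2, 1]].
T³ = P·diag(1, -1, 125)·P⁻¹ = [[1, -248, -124], [0, -1, 0], [0, 252, 125]].
The requested entry is 252.

252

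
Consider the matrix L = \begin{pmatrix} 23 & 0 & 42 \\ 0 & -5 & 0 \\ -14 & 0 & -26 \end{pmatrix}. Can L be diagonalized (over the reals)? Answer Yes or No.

Yes

Characteristic polynomial: p(λ) = λ^3 + 8λ^2 + 5λ - 50 = (λ - 2)(λ + 5)^2.
λ = -5 has algebraic multiplicity 2; rank(L + 5I) = 1, so geometric multiplicity = 2.
Every eigenvalue has geometric = algebraic multiplicity, so L is diagonalizable.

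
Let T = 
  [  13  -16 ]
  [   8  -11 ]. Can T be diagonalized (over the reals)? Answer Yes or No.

Characteristic polynomial: p(λ) = λ^2 - 2λ - 15 = (λ - 5)(λ + 3).
All 2 eigenvalues are distinct, so T is diagonalizable.

Yes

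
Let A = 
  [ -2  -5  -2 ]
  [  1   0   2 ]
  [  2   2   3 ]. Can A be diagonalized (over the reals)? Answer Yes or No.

Characteristic polynomial: p(λ) = λ^3 - λ^2 - λ + 1 = (λ - 1)^2(λ + 1).
λ = 1 has algebraic multiplicity 2; rank(A − 1I) = 2, so geometric multiplicity = 1.
Geometric multiplicity < algebraic multiplicity, so A is not diagonalizable.

No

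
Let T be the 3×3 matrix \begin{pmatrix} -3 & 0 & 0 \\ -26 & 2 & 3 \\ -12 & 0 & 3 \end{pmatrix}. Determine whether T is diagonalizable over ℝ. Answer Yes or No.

Characteristic polynomial: p(r) = r^3 - 2r^2 - 9r + 18 = (r - 3)(r - 2)(r + 3).
All 3 eigenvalues are distinct, so T is diagonalizable.

Yes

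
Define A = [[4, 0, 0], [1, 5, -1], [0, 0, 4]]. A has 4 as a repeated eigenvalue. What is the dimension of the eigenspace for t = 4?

A − 4I = [[0, 0, 0], [1, 1, -1], [0, 0, 0]].
This matrix has rank 1, so its null space has dimension 3 − 1 = 2.

2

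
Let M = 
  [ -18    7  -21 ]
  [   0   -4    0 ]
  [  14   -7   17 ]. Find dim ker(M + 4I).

2

M + 4I = [[-14, 7, -21], [0, 0, 0], [14, -7, 21]].
This matrix has rank 1, so its null space has dimension 3 − 1 = 2.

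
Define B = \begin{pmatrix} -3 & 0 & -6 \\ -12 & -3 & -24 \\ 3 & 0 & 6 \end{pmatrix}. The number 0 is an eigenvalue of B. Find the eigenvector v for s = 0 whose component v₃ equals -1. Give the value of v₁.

2

B = [[-3, 0, -6], [-12, -3, -24], [3, 0, 6]].
Solving (B)v = 0 gives the eigenspace spanned by (2, 0, -1).
With v₃ = -1, v = (2, 0, -1), so v₁ = 2.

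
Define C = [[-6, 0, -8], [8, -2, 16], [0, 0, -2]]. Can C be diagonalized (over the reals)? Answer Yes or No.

Yes

Characteristic polynomial: p(s) = s^3 + 10s^2 + 28s + 24 = (s + 2)^2(s + 6).
s = -2 has algebraic multiplicity 2; rank(C + 2I) = 1, so geometric multiplicity = 2.
Every eigenvalue has geometric = algebraic multiplicity, so C is diagonalizable.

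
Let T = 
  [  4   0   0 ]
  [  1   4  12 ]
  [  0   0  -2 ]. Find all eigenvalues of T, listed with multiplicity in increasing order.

Characteristic polynomial: p(s) = s^3 - 6s^2 + 32 = (s - 4)^2(s + 2).
Roots (with multiplicity): -2, 4, 4.

-2, 4, 4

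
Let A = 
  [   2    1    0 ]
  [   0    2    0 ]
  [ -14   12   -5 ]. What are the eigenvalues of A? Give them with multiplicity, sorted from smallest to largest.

-5, 2, 2

Characteristic polynomial: p(r) = r^3 + r^2 - 16r + 20 = (r - 2)^2(r + 5).
Roots (with multiplicity): -5, 2, 2.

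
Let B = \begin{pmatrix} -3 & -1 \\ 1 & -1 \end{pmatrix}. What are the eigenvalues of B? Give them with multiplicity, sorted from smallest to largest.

Characteristic polynomial: p(r) = r^2 + 4r + 4 = (r + 2)^2.
Roots (with multiplicity): -2, -2.

-2, -2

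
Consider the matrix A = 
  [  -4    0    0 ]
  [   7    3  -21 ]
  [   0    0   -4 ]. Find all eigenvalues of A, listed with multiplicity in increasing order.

Characteristic polynomial: p(t) = t^3 + 5t^2 - 8t - 48 = (t - 3)(t + 4)^2.
Roots (with multiplicity): -4, -4, 3.

-4, -4, 3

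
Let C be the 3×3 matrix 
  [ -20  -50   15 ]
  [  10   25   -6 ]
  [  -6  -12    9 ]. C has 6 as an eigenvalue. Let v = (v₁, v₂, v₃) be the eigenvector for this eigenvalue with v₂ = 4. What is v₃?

C − 6I = [[-26, -50, 15], [10, 19, -6], [-6, -12, 3]].
Solving (C − 6I)v = 0 gives the eigenspace spanned by (-10, 4, -4).
With v₂ = 4, v = (-10, 4, -4), so v₃ = -4.

-4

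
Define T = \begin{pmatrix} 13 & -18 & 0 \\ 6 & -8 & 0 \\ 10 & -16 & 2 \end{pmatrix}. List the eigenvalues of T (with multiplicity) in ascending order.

1, 2, 4

Characteristic polynomial: p(λ) = λ^3 - 7λ^2 + 14λ - 8 = (λ - 4)(λ - 2)(λ - 1).
Roots (with multiplicity): 1, 2, 4.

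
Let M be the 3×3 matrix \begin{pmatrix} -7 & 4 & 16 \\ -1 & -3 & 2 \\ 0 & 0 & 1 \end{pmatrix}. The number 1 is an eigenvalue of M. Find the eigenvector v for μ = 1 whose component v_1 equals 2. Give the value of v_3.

M − 1I = [[-8, 4, 16], [-1, -4, 2], [0, 0, 0]].
Solving (M − 1I)v = 0 gives the eigenspace spanned by (2, 0, 1).
With v_1 = 2, v = (2, 0, 1), so v_3 = 1.

1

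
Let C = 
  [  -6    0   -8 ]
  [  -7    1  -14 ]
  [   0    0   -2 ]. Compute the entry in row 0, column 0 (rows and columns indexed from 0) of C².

Characteristic polynomial: s^3 + 7s^2 + 4s - 12 = (s - 1)(s + 2)(s + 6), so the eigenvalues are -6, -2, 1.
s=-6: eigenvector (1, 1, 0).
s=1: eigenvector (0, 1, 0).
s=-2: eigenvector (-2, 0, 1).
P = [[1, 0, -2], [1, 1, 0], [0, 0, 1]], D = diag(-6, 1, -2), P⁻¹ = [[1, 0, 2], [-1, 1, -2], [0, 0, 1]].
C² = P·diag(36, 1, 4)·P⁻¹ = [[36, 0, 64], [35, 1, 70], [0, 0, 4]].
The requested entry is 36.

36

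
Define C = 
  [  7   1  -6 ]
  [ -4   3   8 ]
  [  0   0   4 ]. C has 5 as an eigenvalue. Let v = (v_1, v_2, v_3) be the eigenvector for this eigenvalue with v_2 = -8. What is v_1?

C − 5I = [[2, 1, -6], [-4, -2, 8], [0, 0, -1]].
Solving (C − 5I)v = 0 gives the eigenspace spanned by (4, -8, 0).
With v_2 = -8, v = (4, -8, 0), so v_1 = 4.

4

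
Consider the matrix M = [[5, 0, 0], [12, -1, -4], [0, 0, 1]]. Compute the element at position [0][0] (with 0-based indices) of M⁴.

625

Characteristic polynomial: λ^3 - 5λ^2 - λ + 5 = (λ - 5)(λ - 1)(λ + 1), so the eigenvalues are -1, 1, 5.
λ=5: eigenvector (1, 2, 0).
λ=-1: eigenvector (0, 1, 0).
λ=1: eigenvector (0, -2, 1).
P = [[1, 0, 0], [2, 1, -2], [0, 0, 1]], D = diag(5, -1, 1), P⁻¹ = [[1, 0, 0], [-2, 1, 2], [0, 0, 1]].
M⁴ = P·diag(625, 1, 1)·P⁻¹ = [[625, 0, 0], [1248, 1, 0], [0, 0, 1]].
The requested entry is 625.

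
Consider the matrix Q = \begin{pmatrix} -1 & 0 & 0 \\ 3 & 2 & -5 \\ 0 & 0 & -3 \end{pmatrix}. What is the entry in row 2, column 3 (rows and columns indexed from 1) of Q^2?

Characteristic polynomial: μ^3 + 2μ^2 - 5μ - 6 = (μ - 2)(μ + 1)(μ + 3), so the eigenvalues are -3, -1, 2.
μ=-1: eigenvector (1, -1, 0).
μ=2: eigenvector (0, 1, 0).
μ=-3: eigenvector (0, 1, 1).
P = [[1, 0, 0], [-1, 1, 1], [0, 0, 1]], D = diag(-1, 2, -3), P⁻¹ = [[1, 0, 0], [1, 1, -1], [0, 0, 1]].
Q² = P·diag(1, 4, 9)·P⁻¹ = [[1, 0, 0], [3, 4, 5], [0, 0, 9]].
The requested entry is 5.

5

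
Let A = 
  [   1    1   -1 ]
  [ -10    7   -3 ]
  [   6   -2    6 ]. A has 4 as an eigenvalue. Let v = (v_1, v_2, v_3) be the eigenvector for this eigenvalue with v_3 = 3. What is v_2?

A − 4I = [[-3, 1, -1], [-10, 3, -3], [6, -2, 2]].
Solving (A − 4I)v = 0 gives the eigenspace spanned by (0, 3, 3).
With v_3 = 3, v = (0, 3, 3), so v_2 = 3.

3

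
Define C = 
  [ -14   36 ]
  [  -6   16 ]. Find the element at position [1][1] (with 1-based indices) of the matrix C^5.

-2144

Characteristic polynomial: r^2 - 2r - 8 = (r - 4)(r + 2), so the eigenvalues are -2, 4.
r=4: eigenvector (2, 1).
r=-2: eigenvector (3, 1).
P = [[2, 3], [1, 1]], D = diag(4, -2), P⁻¹ = [[-1, 3], [1, -2]].
C⁵ = P·diag(1024, -32)·P⁻¹ = [[-2144, 6336], [-1056, 3136]].
The requested entry is -2144.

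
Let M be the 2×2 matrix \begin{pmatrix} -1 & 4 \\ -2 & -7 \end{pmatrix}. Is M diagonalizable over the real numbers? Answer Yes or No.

Yes

Characteristic polynomial: p(r) = r^2 + 8r + 15 = (r + 3)(r + 5).
All 2 eigenvalues are distinct, so M is diagonalizable.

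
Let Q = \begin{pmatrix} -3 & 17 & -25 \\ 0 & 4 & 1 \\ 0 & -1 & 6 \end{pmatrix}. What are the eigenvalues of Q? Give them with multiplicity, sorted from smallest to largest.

Characteristic polynomial: p(t) = t^3 - 7t^2 - 5t + 75 = (t - 5)^2(t + 3).
Roots (with multiplicity): -3, 5, 5.

-3, 5, 5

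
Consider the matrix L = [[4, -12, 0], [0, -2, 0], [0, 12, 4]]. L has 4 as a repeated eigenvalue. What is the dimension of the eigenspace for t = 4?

2

L − 4I = [[0, -12, 0], [0, -6, 0], [0, 12, 0]].
This matrix has rank 1, so its null space has dimension 3 − 1 = 2.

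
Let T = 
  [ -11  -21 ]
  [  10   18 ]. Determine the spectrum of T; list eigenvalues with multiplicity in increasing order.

Characteristic polynomial: p(s) = s^2 - 7s + 12 = (s - 4)(s - 3).
Roots (with multiplicity): 3, 4.

3, 4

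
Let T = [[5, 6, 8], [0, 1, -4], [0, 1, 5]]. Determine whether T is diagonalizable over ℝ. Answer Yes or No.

No

Characteristic polynomial: p(r) = r^3 - 11r^2 + 39r - 45 = (r - 5)(r - 3)^2.
r = 3 has algebraic multiplicity 2; rank(T − 3I) = 2, so geometric multiplicity = 1.
Geometric multiplicity < algebraic multiplicity, so T is not diagonalizable.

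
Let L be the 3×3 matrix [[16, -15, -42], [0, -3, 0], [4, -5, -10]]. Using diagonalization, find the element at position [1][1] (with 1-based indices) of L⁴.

Characteristic polynomial: λ^3 - 3λ^2 - 10λ + 24 = (λ - 4)(λ - 2)(λ + 3), so the eigenvalues are -3, 2, 4.
λ=-3: eigenvector (3, 1, 1).
λ=4: eigenvector (7, 0, 2).
λ=2: eigenvector (3, 0, 1).
P = [[3, 7, 3], [1, 0, 0], [1, 2, 1]], D = diag(-3, 4, 2), P⁻¹ = [[0, 1, 0], [1, 0, -3], [-2, -1, 7]].
L⁴ = P·diag(81, 256, 16)·P⁻¹ = [[1696, 195, -5040], [0, 81, 0], [480, 65, -1424]].
The requested entry is 1696.

1696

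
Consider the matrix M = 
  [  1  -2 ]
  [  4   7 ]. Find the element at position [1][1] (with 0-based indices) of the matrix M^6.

30521

Characteristic polynomial: s^2 - 8s + 15 = (s - 5)(s - 3), so the eigenvalues are 3, 5.
s=5: eigenvector (-1, 2).
s=3: eigenvector (-1, 1).
P = [[-1, -1], [2, 1]], D = diag(5, 3), P⁻¹ = [[1, 1], [-2, -1]].
M⁶ = P·diag(15625, 729)·P⁻¹ = [[-14167, -14896], [29792, 30521]].
The requested entry is 30521.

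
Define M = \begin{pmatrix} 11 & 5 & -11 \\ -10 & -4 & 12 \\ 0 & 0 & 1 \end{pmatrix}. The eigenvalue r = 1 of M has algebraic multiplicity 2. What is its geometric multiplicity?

M − 1I = [[10, 5, -11], [-10, -5, 12], [0, 0, 0]].
This matrix has rank 2, so its null space has dimension 3 − 2 = 1.

1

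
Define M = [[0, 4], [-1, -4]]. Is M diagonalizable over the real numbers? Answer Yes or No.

No

Characteristic polynomial: p(r) = r^2 + 4r + 4 = (r + 2)^2.
r = -2 has algebraic multiplicity 2; rank(M + 2I) = 1, so geometric multiplicity = 1.
Geometric multiplicity < algebraic multiplicity, so M is not diagonalizable.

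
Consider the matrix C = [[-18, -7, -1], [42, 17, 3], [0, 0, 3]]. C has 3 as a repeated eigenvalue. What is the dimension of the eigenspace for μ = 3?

1

C − 3I = [[-21, -7, -1], [42, 14, 3], [0, 0, 0]].
This matrix has rank 2, so its null space has dimension 3 − 2 = 1.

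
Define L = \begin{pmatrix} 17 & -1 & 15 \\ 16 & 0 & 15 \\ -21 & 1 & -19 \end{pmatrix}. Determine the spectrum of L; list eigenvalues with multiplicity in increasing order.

Characteristic polynomial: p(λ) = λ^3 + 2λ^2 - 7λ + 4 = (λ - 1)^2(λ + 4).
Roots (with multiplicity): -4, 1, 1.

-4, 1, 1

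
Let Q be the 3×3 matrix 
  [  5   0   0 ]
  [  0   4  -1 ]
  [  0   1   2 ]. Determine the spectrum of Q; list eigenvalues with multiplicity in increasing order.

Characteristic polynomial: p(μ) = μ^3 - 11μ^2 + 39μ - 45 = (μ - 5)(μ - 3)^2.
Roots (with multiplicity): 3, 3, 5.

3, 3, 5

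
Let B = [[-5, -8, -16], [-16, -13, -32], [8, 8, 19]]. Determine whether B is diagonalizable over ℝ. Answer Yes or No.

Yes

Characteristic polynomial: p(μ) = μ^3 - μ^2 - 21μ + 45 = (μ - 3)^2(μ + 5).
μ = 3 has algebraic multiplicity 2; rank(B − 3I) = 1, so geometric multiplicity = 2.
Every eigenvalue has geometric = algebraic multiplicity, so B is diagonalizable.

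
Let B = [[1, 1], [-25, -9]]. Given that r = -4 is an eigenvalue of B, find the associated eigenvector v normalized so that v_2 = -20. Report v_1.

4

B + 4I = [[5, 1], [-25, -5]].
Solving (B + 4I)v = 0 gives the eigenspace spanned by (4, -20).
With v_2 = -20, v = (4, -20), so v_1 = 4.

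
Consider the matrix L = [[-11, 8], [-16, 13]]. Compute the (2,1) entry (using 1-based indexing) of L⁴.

-1088

Characteristic polynomial: λ^2 - 2λ - 15 = (λ - 5)(λ + 3), so the eigenvalues are -3, 5.
λ=-3: eigenvector (-1, -1).
λ=5: eigenvector (1, 2).
P = [[-1, 1], [-1, 2]], D = diag(-3, 5), P⁻¹ = [[-2, 1], [-1, 1]].
L⁴ = P·diag(81, 625)·P⁻¹ = [[-463, 544], [-1088, 1169]].
The requested entry is -1088.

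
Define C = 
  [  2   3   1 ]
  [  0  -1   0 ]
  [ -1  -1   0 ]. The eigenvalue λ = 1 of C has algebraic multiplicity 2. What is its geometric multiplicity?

C − 1I = [[1, 3, 1], [0, -2, 0], [-1, -1, -1]].
This matrix has rank 2, so its null space has dimension 3 − 2 = 1.

1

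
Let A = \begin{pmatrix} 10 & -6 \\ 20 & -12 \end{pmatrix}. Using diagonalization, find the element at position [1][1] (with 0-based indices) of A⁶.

Characteristic polynomial: s^2 + 2s = s(s + 2), so the eigenvalues are -2, 0.
s=-2: eigenvector (1, 2).
s=0: eigenvector (-3, -5).
P = [[1, -3], [2, -5]], D = diag(-2, 0), P⁻¹ = [[-5, 3], [-2, 1]].
A⁶ = P·diag(64, 0)·P⁻¹ = [[-320, 192], [-640, 384]].
The requested entry is 384.

384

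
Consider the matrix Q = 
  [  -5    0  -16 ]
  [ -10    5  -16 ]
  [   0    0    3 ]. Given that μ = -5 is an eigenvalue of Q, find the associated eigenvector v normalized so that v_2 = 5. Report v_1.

5

Q + 5I = [[0, 0, -16], [-10, 10, -16], [0, 0, 8]].
Solving (Q + 5I)v = 0 gives the eigenspace spanned by (5, 5, 0).
With v_2 = 5, v = (5, 5, 0), so v_1 = 5.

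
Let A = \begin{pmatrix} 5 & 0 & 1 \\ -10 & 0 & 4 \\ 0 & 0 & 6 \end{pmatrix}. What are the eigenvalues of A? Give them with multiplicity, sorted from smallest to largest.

Characteristic polynomial: p(λ) = λ^3 - 11λ^2 + 30λ = λ(λ - 6)(λ - 5).
Roots (with multiplicity): 0, 5, 6.

0, 5, 6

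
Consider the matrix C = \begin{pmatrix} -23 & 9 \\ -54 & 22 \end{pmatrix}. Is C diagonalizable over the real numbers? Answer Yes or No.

Characteristic polynomial: p(μ) = μ^2 + μ - 20 = (μ - 4)(μ + 5).
All 2 eigenvalues are distinct, so C is diagonalizable.

Yes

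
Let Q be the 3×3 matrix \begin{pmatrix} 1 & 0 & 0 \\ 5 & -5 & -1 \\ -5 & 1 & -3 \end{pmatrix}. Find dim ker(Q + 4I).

Q + 4I = [[5, 0, 0], [5, -1, -1], [-5, 1, 1]].
This matrix has rank 2, so its null space has dimension 3 − 2 = 1.

1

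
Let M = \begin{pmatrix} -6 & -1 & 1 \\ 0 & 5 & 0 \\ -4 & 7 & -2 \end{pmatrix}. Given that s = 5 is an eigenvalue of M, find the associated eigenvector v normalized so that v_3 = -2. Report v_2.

M − 5I = [[-11, -1, 1], [0, 0, 0], [-4, 7, -7]].
Solving (M − 5I)v = 0 gives the eigenspace spanned by (0, -2, -2).
With v_3 = -2, v = (0, -2, -2), so v_2 = -2.

-2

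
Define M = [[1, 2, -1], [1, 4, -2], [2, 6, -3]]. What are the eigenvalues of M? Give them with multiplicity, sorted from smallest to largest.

0, 1, 1

Characteristic polynomial: p(μ) = μ^3 - 2μ^2 + μ = μ(μ - 1)^2.
Roots (with multiplicity): 0, 1, 1.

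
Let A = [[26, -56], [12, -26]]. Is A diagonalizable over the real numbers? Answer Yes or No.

Characteristic polynomial: p(t) = t^2 - 4 = (t - 2)(t + 2).
All 2 eigenvalues are distinct, so A is diagonalizable.

Yes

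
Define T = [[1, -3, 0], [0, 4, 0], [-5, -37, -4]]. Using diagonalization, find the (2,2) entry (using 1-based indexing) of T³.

Characteristic polynomial: μ^3 - μ^2 - 16μ + 16 = (μ - 4)(μ - 1)(μ + 4), so the eigenvalues are -4, 1, 4.
μ=1: eigenvector (1, 0, -1).
μ=4: eigenvector (-1, 1, -4).
μ=-4: eigenvector (0, 0, 1).
P = [[1, -1, 0], [0, 1, 0], [-1, -4, 1]], D = diag(1, 4, -4), P⁻¹ = [[1, 1, 0], [0, 1, 0], [1, 5, 1]].
T³ = P·diag(1, 64, -64)·P⁻¹ = [[1, -63, 0], [0, 64, 0], [-65, -577, -64]].
The requested entry is 64.

64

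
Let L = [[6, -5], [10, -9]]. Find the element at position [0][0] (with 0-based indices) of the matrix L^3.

66

Characteristic polynomial: r^2 + 3r - 4 = (r - 1)(r + 4), so the eigenvalues are -4, 1.
r=-4: eigenvector (1, 2).
r=1: eigenvector (-1, -1).
P = [[1, -1], [2, -1]], D = diag(-4, 1), P⁻¹ = [[-1, 1], [-2, 1]].
L³ = P·diag(-64, 1)·P⁻¹ = [[66, -65], [130, -129]].
The requested entry is 66.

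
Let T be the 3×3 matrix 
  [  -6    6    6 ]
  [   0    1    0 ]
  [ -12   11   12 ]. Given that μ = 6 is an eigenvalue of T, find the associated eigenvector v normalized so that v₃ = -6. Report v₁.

T − 6I = [[-12, 6, 6], [0, -5, 0], [-12, 11, 6]].
Solving (T − 6I)v = 0 gives the eigenspace spanned by (-3, 0, -6).
With v₃ = -6, v = (-3, 0, -6), so v₁ = -3.

-3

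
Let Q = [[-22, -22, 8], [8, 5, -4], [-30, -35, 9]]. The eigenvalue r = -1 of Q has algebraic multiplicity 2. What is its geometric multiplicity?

Q + 1I = [[-21, -22, 8], [8, 6, -4], [-30, -35, 10]].
This matrix has rank 2, so its null space has dimension 3 − 2 = 1.

1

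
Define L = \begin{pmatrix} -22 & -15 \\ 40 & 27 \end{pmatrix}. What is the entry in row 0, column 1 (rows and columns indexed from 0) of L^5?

-3165

Characteristic polynomial: λ^2 - 5λ + 6 = (λ - 3)(λ - 2), so the eigenvalues are 2, 3.
λ=3: eigenvector (3, -5).
λ=2: eigenvector (-5, 8).
P = [[3, -5], [-5, 8]], D = diag(3, 2), P⁻¹ = [[-8, -5], [-5, -3]].
L⁵ = P·diag(243, 32)·P⁻¹ = [[-5032, -3165], [8440, 5307]].
The requested entry is -3165.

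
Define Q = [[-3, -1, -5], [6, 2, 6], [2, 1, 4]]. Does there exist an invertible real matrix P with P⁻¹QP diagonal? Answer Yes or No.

No

Characteristic polynomial: p(r) = r^3 - 3r^2 + 4 = (r - 2)^2(r + 1).
r = 2 has algebraic multiplicity 2; rank(Q − 2I) = 2, so geometric multiplicity = 1.
Geometric multiplicity < algebraic multiplicity, so Q is not diagonalizable.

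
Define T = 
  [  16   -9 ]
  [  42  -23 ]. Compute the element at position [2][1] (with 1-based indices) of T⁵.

43302

Characteristic polynomial: r^2 + 7r + 10 = (r + 2)(r + 5), so the eigenvalues are -5, -2.
r=-2: eigenvector (1, 2).
r=-5: eigenvector (3, 7).
P = [[1, 3], [2, 7]], D = diag(-2, -5), P⁻¹ = [[7, -3], [-2, 1]].
T⁵ = P·diag(-32, -3125)·P⁻¹ = [[18526, -9279], [43302, -21683]].
The requested entry is 43302.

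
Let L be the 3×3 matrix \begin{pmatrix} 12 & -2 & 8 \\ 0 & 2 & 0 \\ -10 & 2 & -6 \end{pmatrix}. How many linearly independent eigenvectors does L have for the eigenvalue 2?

L − 2I = [[10, -2, 8], [0, 0, 0], [-10, 2, -8]].
This matrix has rank 1, so its null space has dimension 3 − 1 = 2.

2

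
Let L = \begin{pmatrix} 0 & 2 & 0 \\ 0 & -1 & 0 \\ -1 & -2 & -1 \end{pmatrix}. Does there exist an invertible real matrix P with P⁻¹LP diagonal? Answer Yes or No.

Characteristic polynomial: p(r) = r^3 + 2r^2 + r = r(r + 1)^2.
r = -1 has algebraic multiplicity 2; rank(L + 1I) = 1, so geometric multiplicity = 2.
Every eigenvalue has geometric = algebraic multiplicity, so L is diagonalizable.

Yes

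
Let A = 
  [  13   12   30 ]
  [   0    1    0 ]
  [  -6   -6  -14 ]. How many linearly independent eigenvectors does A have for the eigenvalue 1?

A − 1I = [[12, 12, 30], [0, 0, 0], [-6, -6, -15]].
This matrix has rank 1, so its null space has dimension 3 − 1 = 2.

2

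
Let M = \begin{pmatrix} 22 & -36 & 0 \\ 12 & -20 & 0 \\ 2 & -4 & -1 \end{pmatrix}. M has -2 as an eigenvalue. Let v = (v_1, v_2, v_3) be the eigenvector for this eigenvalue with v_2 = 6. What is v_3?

M + 2I = [[24, -36, 0], [12, -18, 0], [2, -4, 1]].
Solving (M + 2I)v = 0 gives the eigenspace spanned by (9, 6, 6).
With v_2 = 6, v = (9, 6, 6), so v_3 = 6.

6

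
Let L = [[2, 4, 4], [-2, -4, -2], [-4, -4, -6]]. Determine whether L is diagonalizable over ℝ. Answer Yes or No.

Characteristic polynomial: p(λ) = λ^3 + 8λ^2 + 20λ + 16 = (λ + 2)^2(λ + 4).
λ = -2 has algebraic multiplicity 2; rank(L + 2I) = 1, so geometric multiplicity = 2.
Every eigenvalue has geometric = algebraic multiplicity, so L is diagonalizable.

Yes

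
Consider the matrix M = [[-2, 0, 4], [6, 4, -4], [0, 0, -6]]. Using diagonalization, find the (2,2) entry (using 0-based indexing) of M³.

-216

Characteristic polynomial: s^3 + 4s^2 - 20s - 48 = (s - 4)(s + 2)(s + 6), so the eigenvalues are -6, -2, 4.
s=-2: eigenvector (1, -1, 0).
s=4: eigenvector (0, 1, 0).
s=-6: eigenvector (-1, 1, 1).
P = [[1, 0, -1], [-1, 1, 1], [0, 0, 1]], D = diag(-2, 4, -6), P⁻¹ = [[1, 0, 1], [1, 1, 0], [0, 0, 1]].
M³ = P·diag(-8, 64, -216)·P⁻¹ = [[-8, 0, 208], [72, 64, -208], [0, 0, -216]].
The requested entry is -216.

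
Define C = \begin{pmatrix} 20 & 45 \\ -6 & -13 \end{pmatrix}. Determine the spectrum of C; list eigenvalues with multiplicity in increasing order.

Characteristic polynomial: p(λ) = λ^2 - 7λ + 10 = (λ - 5)(λ - 2).
Roots (with multiplicity): 2, 5.

2, 5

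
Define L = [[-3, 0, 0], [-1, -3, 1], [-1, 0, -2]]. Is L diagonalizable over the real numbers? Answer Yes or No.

Yes

Characteristic polynomial: p(t) = t^3 + 8t^2 + 21t + 18 = (t + 2)(t + 3)^2.
t = -3 has algebraic multiplicity 2; rank(L + 3I) = 1, so geometric multiplicity = 2.
Every eigenvalue has geometric = algebraic multiplicity, so L is diagonalizable.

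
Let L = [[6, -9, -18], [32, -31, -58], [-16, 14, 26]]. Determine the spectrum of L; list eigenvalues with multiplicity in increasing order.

-3, -2, 6

Characteristic polynomial: p(s) = s^3 - s^2 - 24s - 36 = (s - 6)(s + 2)(s + 3).
Roots (with multiplicity): -3, -2, 6.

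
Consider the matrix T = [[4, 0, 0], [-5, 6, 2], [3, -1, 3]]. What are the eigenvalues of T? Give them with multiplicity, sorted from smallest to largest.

4, 4, 5

Characteristic polynomial: p(s) = s^3 - 13s^2 + 56s - 80 = (s - 5)(s - 4)^2.
Roots (with multiplicity): 4, 4, 5.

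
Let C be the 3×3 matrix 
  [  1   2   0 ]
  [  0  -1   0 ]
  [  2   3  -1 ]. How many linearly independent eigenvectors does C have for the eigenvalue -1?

C + 1I = [[2, 2, 0], [0, 0, 0], [2, 3, 0]].
This matrix has rank 2, so its null space has dimension 3 − 2 = 1.

1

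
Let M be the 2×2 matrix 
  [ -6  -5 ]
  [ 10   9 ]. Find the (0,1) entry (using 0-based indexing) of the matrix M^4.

-255

Characteristic polynomial: s^2 - 3s - 4 = (s - 4)(s + 1), so the eigenvalues are -1, 4.
s=4: eigenvector (-1, 2).
s=-1: eigenvector (-1, 1).
P = [[-1, -1], [2, 1]], D = diag(4, -1), P⁻¹ = [[1, 1], [-2, -1]].
M⁴ = P·diag(256, 1)·P⁻¹ = [[-254, -255], [510, 511]].
The requested entry is -255.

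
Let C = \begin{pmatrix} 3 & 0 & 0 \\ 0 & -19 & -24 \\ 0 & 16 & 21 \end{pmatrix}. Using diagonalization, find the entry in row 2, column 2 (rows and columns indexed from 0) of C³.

429

Characteristic polynomial: t^3 - 5t^2 - 9t + 45 = (t - 5)(t - 3)(t + 3), so the eigenvalues are -3, 3, 5.
t=3: eigenvector (1, 0, 0).
t=-3: eigenvector (0, 3, -2).
t=5: eigenvector (0, -1, 1).
P = [[1, 0, 0], [0, 3, -1], [0, -2, 1]], D = diag(3, -3, 5), P⁻¹ = [[1, 0, 0], [0, 1, 1], [0, 2, 3]].
C³ = P·diag(27, -27, 125)·P⁻¹ = [[27, 0, 0], [0, -331, -456], [0, 304, 429]].
The requested entry is 429.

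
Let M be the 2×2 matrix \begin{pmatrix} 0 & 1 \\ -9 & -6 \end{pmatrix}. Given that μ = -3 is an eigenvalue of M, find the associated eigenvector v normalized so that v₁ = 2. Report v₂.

-6

M + 3I = [[3, 1], [-9, -3]].
Solving (M + 3I)v = 0 gives the eigenspace spanned by (2, -6).
With v₁ = 2, v = (2, -6), so v₂ = -6.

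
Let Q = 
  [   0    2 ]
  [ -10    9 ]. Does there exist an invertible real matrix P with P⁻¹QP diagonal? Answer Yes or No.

Characteristic polynomial: p(t) = t^2 - 9t + 20 = (t - 5)(t - 4).
All 2 eigenvalues are distinct, so Q is diagonalizable.

Yes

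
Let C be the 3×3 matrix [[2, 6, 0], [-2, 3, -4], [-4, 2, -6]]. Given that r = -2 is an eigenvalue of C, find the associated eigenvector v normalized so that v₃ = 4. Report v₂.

2

C + 2I = [[4, 6, 0], [-2, 5, -4], [-4, 2, -4]].
Solving (C + 2I)v = 0 gives the eigenspace spanned by (-3, 2, 4).
With v₃ = 4, v = (-3, 2, 4), so v₂ = 2.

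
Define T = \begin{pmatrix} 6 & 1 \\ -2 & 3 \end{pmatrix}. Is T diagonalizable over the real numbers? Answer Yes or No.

Yes

Characteristic polynomial: p(r) = r^2 - 9r + 20 = (r - 5)(r - 4).
All 2 eigenvalues are distinct, so T is diagonalizable.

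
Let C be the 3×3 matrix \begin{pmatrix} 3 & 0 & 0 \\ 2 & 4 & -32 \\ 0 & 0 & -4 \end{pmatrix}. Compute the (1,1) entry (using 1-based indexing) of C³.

Characteristic polynomial: λ^3 - 3λ^2 - 16λ + 48 = (λ - 4)(λ - 3)(λ + 4), so the eigenvalues are -4, 3, 4.
λ=3: eigenvector (1, -2, 0).
λ=4: eigenvector (0, 1, 0).
λ=-4: eigenvector (0, 4, 1).
P = [[1, 0, 0], [-2, 1, 4], [0, 0, 1]], D = diag(3, 4, -4), P⁻¹ = [[1, 0, 0], [2, 1, -4], [0, 0, 1]].
C³ = P·diag(27, 64, -64)·P⁻¹ = [[27, 0, 0], [74, 64, -512], [0, 0, -64]].
The requested entry is 27.

27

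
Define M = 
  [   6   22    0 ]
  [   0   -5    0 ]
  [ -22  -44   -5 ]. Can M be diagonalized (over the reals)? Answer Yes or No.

Characteristic polynomial: p(s) = s^3 + 4s^2 - 35s - 150 = (s - 6)(s + 5)^2.
s = -5 has algebraic multiplicity 2; rank(M + 5I) = 1, so geometric multiplicity = 2.
Every eigenvalue has geometric = algebraic multiplicity, so M is diagonalizable.

Yes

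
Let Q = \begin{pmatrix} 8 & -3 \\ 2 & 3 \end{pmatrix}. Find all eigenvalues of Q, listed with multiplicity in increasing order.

5, 6

Characteristic polynomial: p(μ) = μ^2 - 11μ + 30 = (μ - 6)(μ - 5).
Roots (with multiplicity): 5, 6.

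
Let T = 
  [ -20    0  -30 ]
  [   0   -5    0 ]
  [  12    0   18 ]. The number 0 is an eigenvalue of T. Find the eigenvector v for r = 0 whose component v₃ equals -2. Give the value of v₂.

0

T = [[-20, 0, -30], [0, -5, 0], [12, 0, 18]].
Solving (T)v = 0 gives the eigenspace spanned by (3, 0, -2).
With v₃ = -2, v = (3, 0, -2), so v₂ = 0.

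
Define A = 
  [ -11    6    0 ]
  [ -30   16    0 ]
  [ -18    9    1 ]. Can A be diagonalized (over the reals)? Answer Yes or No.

Yes

Characteristic polynomial: p(r) = r^3 - 6r^2 + 9r - 4 = (r - 4)(r - 1)^2.
r = 1 has algebraic multiplicity 2; rank(A − 1I) = 1, so geometric multiplicity = 2.
Every eigenvalue has geometric = algebraic multiplicity, so A is diagonalizable.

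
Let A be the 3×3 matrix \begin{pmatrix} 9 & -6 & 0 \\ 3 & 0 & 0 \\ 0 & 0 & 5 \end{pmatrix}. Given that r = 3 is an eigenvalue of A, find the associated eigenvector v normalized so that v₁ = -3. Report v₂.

-3

A − 3I = [[6, -6, 0], [3, -3, 0], [0, 0, 2]].
Solving (A − 3I)v = 0 gives the eigenspace spanned by (-3, -3, 0).
With v₁ = -3, v = (-3, -3, 0), so v₂ = -3.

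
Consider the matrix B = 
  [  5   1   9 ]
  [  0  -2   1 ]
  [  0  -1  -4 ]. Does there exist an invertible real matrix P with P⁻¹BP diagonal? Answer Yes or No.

Characteristic polynomial: p(r) = r^3 + r^2 - 21r - 45 = (r - 5)(r + 3)^2.
r = -3 has algebraic multiplicity 2; rank(B + 3I) = 2, so geometric multiplicity = 1.
Geometric multiplicity < algebraic multiplicity, so B is not diagonalizable.

No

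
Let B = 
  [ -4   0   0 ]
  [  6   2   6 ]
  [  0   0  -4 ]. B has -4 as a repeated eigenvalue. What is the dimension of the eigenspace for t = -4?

B + 4I = [[0, 0, 0], [6, 6, 6], [0, 0, 0]].
This matrix has rank 1, so its null space has dimension 3 − 1 = 2.

2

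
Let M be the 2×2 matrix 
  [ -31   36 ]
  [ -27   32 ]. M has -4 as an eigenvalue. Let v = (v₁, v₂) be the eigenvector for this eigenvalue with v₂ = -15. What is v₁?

M + 4I = [[-27, 36], [-27, 36]].
Solving (M + 4I)v = 0 gives the eigenspace spanned by (-20, -15).
With v₂ = -15, v = (-20, -15), so v₁ = -20.

-20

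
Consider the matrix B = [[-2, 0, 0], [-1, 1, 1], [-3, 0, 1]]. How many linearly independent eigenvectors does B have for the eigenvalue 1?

B − 1I = [[-3, 0, 0], [-1, 0, 1], [-3, 0, 0]].
This matrix has rank 2, so its null space has dimension 3 − 2 = 1.

1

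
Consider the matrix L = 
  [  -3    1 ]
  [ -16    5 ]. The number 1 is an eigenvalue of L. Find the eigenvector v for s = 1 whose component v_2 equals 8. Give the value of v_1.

L − 1I = [[-4, 1], [-16, 4]].
Solving (L − 1I)v = 0 gives the eigenspace spanned by (2, 8).
With v_2 = 8, v = (2, 8), so v_1 = 2.

2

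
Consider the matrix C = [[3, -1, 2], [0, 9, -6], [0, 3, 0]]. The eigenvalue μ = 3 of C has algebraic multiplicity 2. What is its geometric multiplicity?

C − 3I = [[0, -1, 2], [0, 6, -6], [0, 3, -3]].
This matrix has rank 2, so its null space has dimension 3 − 2 = 1.

1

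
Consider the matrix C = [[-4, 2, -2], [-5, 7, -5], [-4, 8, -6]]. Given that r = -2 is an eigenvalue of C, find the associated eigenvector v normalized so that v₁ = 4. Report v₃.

-4

C + 2I = [[-2, 2, -2], [-5, 9, -5], [-4, 8, -4]].
Solving (C + 2I)v = 0 gives the eigenspace spanned by (4, 0, -4).
With v₁ = 4, v = (4, 0, -4), so v₃ = -4.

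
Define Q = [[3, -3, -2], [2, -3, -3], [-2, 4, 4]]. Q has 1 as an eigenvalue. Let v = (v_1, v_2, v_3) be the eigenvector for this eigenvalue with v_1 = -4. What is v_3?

8

Q − 1I = [[2, -3, -2], [2, -4, -3], [-2, 4, 3]].
Solving (Q − 1I)v = 0 gives the eigenspace spanned by (-4, -8, 8).
With v_1 = -4, v = (-4, -8, 8), so v_3 = 8.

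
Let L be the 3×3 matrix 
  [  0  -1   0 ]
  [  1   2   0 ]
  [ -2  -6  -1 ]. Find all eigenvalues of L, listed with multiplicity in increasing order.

-1, 1, 1

Characteristic polynomial: p(s) = s^3 - s^2 - s + 1 = (s - 1)^2(s + 1).
Roots (with multiplicity): -1, 1, 1.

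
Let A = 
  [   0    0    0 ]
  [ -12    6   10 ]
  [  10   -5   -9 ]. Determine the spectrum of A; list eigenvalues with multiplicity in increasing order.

-4, 0, 1

Characteristic polynomial: p(t) = t^3 + 3t^2 - 4t = t(t - 1)(t + 4).
Roots (with multiplicity): -4, 0, 1.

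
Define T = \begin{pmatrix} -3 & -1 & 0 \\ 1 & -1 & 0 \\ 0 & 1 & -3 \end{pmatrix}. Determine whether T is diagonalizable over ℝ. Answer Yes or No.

No

Characteristic polynomial: p(μ) = μ^3 + 7μ^2 + 16μ + 12 = (μ + 2)^2(μ + 3).
μ = -2 has algebraic multiplicity 2; rank(T + 2I) = 2, so geometric multiplicity = 1.
Geometric multiplicity < algebraic multiplicity, so T is not diagonalizable.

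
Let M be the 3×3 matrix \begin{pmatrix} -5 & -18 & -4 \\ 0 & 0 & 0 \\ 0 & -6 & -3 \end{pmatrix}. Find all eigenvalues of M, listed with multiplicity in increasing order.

Characteristic polynomial: p(λ) = λ^3 + 8λ^2 + 15λ = λ(λ + 3)(λ + 5).
Roots (with multiplicity): -5, -3, 0.

-5, -3, 0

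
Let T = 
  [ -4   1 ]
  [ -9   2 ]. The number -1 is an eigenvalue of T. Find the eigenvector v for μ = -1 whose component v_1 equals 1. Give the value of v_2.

T + 1I = [[-3, 1], [-9, 3]].
Solving (T + 1I)v = 0 gives the eigenspace spanned by (1, 3).
With v_1 = 1, v = (1, 3), so v_2 = 3.

3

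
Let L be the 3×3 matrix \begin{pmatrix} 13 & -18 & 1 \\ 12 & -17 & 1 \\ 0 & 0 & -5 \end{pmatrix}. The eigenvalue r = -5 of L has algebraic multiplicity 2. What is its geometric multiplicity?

1

L + 5I = [[18, -18, 1], [12, -12, 1], [0, 0, 0]].
This matrix has rank 2, so its null space has dimension 3 − 2 = 1.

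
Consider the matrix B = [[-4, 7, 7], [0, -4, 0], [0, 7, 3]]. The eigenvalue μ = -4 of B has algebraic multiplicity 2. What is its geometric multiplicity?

2

B + 4I = [[0, 7, 7], [0, 0, 0], [0, 7, 7]].
This matrix has rank 1, so its null space has dimension 3 − 1 = 2.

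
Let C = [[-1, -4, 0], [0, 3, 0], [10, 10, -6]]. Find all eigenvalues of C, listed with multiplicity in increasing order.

-6, -1, 3

Characteristic polynomial: p(t) = t^3 + 4t^2 - 15t - 18 = (t - 3)(t + 1)(t + 6).
Roots (with multiplicity): -6, -1, 3.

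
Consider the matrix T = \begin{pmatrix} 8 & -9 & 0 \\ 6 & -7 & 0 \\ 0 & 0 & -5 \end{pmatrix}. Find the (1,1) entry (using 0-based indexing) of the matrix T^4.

-29

Characteristic polynomial: r^3 + 4r^2 - 7r - 10 = (r - 2)(r + 1)(r + 5), so the eigenvalues are -5, -1, 2.
r=2: eigenvector (3, 2, 0).
r=-1: eigenvector (1, 1, 0).
r=-5: eigenvector (0, 0, 1).
P = [[3, 1, 0], [2, 1, 0], [0, 0, 1]], D = diag(2, -1, -5), P⁻¹ = [[1, -1, 0], [-2, 3, 0], [0, 0, 1]].
T⁴ = P·diag(16, 1, 625)·P⁻¹ = [[46, -45, 0], [30, -29, 0], [0, 0, 625]].
The requested entry is -29.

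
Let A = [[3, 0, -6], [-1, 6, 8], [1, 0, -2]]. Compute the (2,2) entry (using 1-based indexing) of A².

Characteristic polynomial: λ^3 - 7λ^2 + 6λ = λ(λ - 6)(λ - 1), so the eigenvalues are 0, 1, 6.
λ=6: eigenvector (0, 1, 0).
λ=0: eigenvector (-2, 1, -1).
λ=1: eigenvector (3, -1, 1).
P = [[0, -2, 3], [1, 1, -1], [0, -1, 1]], D = diag(6, 0, 1), P⁻¹ = [[0, 1, 1], [1, 0, -3], [1, 0, -2]].
A² = P·diag(36, 0, 1)·P⁻¹ = [[3, 0, -6], [-1, 36, 38], [1, 0, -2]].
The requested entry is 36.

36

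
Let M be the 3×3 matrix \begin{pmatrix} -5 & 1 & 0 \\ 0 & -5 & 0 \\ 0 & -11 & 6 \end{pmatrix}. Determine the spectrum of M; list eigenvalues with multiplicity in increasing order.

Characteristic polynomial: p(λ) = λ^3 + 4λ^2 - 35λ - 150 = (λ - 6)(λ + 5)^2.
Roots (with multiplicity): -5, -5, 6.

-5, -5, 6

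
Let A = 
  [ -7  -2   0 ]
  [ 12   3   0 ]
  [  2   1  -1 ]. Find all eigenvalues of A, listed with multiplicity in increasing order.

Characteristic polynomial: p(t) = t^3 + 5t^2 + 7t + 3 = (t + 1)^2(t + 3).
Roots (with multiplicity): -3, -1, -1.

-3, -1, -1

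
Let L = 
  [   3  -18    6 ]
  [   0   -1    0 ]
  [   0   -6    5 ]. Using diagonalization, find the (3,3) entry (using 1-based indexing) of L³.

125

Characteristic polynomial: r^3 - 7r^2 + 7r + 15 = (r - 5)(r - 3)(r + 1), so the eigenvalues are -1, 3, 5.
r=3: eigenvector (1, 0, 0).
r=5: eigenvector (-3, 0, -1).
r=-1: eigenvector (3, 1, 1).
P = [[1, -3, 3], [0, 0, 1], [0, -1, 1]], D = diag(3, 5, -1), P⁻¹ = [[1, 0, -3], [0, 1, -1], [0, 1, 0]].
L³ = P·diag(27, 125, -1)·P⁻¹ = [[27, -378, 294], [0, -1, 0], [0, -126, 125]].
The requested entry is 125.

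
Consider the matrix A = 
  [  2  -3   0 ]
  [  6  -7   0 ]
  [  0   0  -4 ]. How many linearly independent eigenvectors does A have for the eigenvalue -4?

2

A + 4I = [[6, -3, 0], [6, -3, 0], [0, 0, 0]].
This matrix has rank 1, so its null space has dimension 3 − 1 = 2.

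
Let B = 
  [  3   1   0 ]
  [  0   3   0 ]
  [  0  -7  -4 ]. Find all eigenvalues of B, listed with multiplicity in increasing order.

Characteristic polynomial: p(λ) = λ^3 - 2λ^2 - 15λ + 36 = (λ - 3)^2(λ + 4).
Roots (with multiplicity): -4, 3, 3.

-4, 3, 3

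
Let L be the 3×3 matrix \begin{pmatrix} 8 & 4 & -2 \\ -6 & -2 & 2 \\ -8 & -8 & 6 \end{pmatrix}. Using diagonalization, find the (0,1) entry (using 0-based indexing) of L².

40

Characteristic polynomial: r^3 - 12r^2 + 44r - 48 = (r - 6)(r - 4)(r - 2), so the eigenvalues are 2, 4, 6.
r=4: eigenvector (1, -1, 0).
r=2: eigenvector (0, 1, 2).
r=6: eigenvector (-1, 1, 1).
P = [[1, 0, -1], [-1, 1, 1], [0, 2, 1]], D = diag(4, 2, 6), P⁻¹ = [[-1, -2, 1], [1, 1, 0], [-2, -2, 1]].
L² = P·diag(16, 4, 36)·P⁻¹ = [[56, 40, -20], [-52, -36, 20], [-64, -64, 36]].
The requested entry is 40.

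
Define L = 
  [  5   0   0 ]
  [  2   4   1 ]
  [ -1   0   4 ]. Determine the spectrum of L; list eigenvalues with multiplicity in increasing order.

Characteristic polynomial: p(μ) = μ^3 - 13μ^2 + 56μ - 80 = (μ - 5)(μ - 4)^2.
Roots (with multiplicity): 4, 4, 5.

4, 4, 5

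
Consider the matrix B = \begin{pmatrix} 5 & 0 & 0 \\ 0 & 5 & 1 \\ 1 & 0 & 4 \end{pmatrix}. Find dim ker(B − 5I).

B − 5I = [[0, 0, 0], [0, 0, 1], [1, 0, -1]].
This matrix has rank 2, so its null space has dimension 3 − 2 = 1.

1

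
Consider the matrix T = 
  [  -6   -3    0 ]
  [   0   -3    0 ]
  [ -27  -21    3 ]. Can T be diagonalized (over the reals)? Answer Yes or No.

Characteristic polynomial: p(λ) = λ^3 + 6λ^2 - 9λ - 54 = (λ - 3)(λ + 3)(λ + 6).
All 3 eigenvalues are distinct, so T is diagonalizable.

Yes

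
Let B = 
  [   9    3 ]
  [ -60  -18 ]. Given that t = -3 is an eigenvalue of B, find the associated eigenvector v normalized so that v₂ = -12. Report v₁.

B + 3I = [[12, 3], [-60, -15]].
Solving (B + 3I)v = 0 gives the eigenspace spanned by (3, -12).
With v₂ = -12, v = (3, -12), so v₁ = 3.

3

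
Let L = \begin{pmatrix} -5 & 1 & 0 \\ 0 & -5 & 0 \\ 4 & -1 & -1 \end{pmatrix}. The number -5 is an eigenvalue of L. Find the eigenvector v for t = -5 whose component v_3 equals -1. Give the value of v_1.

L + 5I = [[0, 1, 0], [0, 0, 0], [4, -1, 4]].
Solving (L + 5I)v = 0 gives the eigenspace spanned by (1, 0, -1).
With v_3 = -1, v = (1, 0, -1), so v_1 = 1.

1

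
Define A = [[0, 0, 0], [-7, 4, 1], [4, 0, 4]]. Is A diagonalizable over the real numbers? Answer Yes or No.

No

Characteristic polynomial: p(λ) = λ^3 - 8λ^2 + 16λ = λ(λ - 4)^2.
λ = 4 has algebraic multiplicity 2; rank(A − 4I) = 2, so geometric multiplicity = 1.
Geometric multiplicity < algebraic multiplicity, so A is not diagonalizable.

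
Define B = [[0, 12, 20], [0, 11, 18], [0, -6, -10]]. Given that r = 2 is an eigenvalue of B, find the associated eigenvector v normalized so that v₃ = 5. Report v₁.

B − 2I = [[-2, 12, 20], [0, 9, 18], [0, -6, -12]].
Solving (B − 2I)v = 0 gives the eigenspace spanned by (-10, -10, 5).
With v₃ = 5, v = (-10, -10, 5), so v₁ = -10.

-10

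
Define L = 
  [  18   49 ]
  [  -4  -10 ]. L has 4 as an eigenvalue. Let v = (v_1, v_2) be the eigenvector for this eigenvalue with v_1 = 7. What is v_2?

-2

L − 4I = [[14, 49], [-4, -14]].
Solving (L − 4I)v = 0 gives the eigenspace spanned by (7, -2).
With v_1 = 7, v = (7, -2), so v_2 = -2.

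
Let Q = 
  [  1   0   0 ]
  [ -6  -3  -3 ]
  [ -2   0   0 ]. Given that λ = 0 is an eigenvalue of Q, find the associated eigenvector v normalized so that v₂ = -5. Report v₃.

5

Q = [[1, 0, 0], [-6, -3, -3], [-2, 0, 0]].
Solving (Q)v = 0 gives the eigenspace spanned by (0, -5, 5).
With v₂ = -5, v = (0, -5, 5), so v₃ = 5.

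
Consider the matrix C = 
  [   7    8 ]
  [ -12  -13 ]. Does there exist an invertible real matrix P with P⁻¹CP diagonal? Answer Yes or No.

Characteristic polynomial: p(λ) = λ^2 + 6λ + 5 = (λ + 1)(λ + 5).
All 2 eigenvalues are distinct, so C is diagonalizable.

Yes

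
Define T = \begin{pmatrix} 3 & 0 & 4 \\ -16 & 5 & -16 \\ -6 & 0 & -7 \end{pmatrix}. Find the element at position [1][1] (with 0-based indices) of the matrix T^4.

Characteristic polynomial: μ^3 - μ^2 - 17μ - 15 = (μ - 5)(μ + 1)(μ + 3), so the eigenvalues are -3, -1, 5.
μ=-3: eigenvector (-2, 2, 3).
μ=5: eigenvector (0, 1, 0).
μ=-1: eigenvector (1, 0, -1).
P = [[-2, 0, 1], [2, 1, 0], [3, 0, -1]], D = diag(-3, 5, -1), P⁻¹ = [[1, 0, 1], [-2, 1, -2], [3, 0, 2]].
T⁴ = P·diag(81, 625, 1)·P⁻¹ = [[-159, 0, -160], [-1088, 625, -1088], [240, 0, 241]].
The requested entry is 625.

625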